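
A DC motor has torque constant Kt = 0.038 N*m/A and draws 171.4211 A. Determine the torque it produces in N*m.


tau = Kt * I = 0.038*171.4211 = 6.5140

6.5140 N*m


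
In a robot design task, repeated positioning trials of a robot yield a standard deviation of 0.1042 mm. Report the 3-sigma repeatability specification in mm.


repeatability = 3*sigma = 3*0.1042 = 0.3126

0.3126 mm


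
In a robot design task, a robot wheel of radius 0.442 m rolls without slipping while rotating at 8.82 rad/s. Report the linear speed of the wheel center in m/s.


v = omega * r = 8.82 * 0.442 = 3.8984

3.8984 m/s


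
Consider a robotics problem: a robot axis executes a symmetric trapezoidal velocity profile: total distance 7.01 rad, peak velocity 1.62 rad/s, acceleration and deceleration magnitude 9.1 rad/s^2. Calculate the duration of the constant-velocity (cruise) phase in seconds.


t_acc = v/a = 0.178022 s, d_acc = v^2/(2a) = 0.144198 rad each
d_cruise = 7.01 - 2*0.144198 = 6.721604 rad
t_cruise = d_cruise/v = 6.721604/1.62 = 4.1491

4.1491 s


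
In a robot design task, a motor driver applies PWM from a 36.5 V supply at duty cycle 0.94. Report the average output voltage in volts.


V_avg = V_supply * D = 36.5*0.94 = 34.3100

34.3100 V


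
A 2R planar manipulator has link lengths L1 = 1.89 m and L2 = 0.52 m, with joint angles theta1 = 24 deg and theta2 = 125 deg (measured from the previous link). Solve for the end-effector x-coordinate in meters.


x = L1*cos(th1) + L2*cos(th1+th2) = 1.89*cos(24 deg) + 0.52*cos(149 deg) = 1.2809

1.2809 m


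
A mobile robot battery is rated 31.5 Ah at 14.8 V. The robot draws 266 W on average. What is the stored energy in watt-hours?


E = capacity * V = 31.5*14.8 = 466.2000

466.2000 Wh


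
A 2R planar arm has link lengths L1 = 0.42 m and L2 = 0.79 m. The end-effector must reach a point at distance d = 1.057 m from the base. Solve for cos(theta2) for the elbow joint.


cos(th2) = (d^2 - L1^2 - L2^2)/(2*L1*L2) = (1.057^2 - 0.42^2 - 0.79^2)/(2*0.42*0.79) = 0.4773

0.4773


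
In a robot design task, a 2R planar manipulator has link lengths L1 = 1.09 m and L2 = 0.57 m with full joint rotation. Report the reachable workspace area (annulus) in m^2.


r_max = L1 + L2 = 1.6600, r_min = |L1 - L2| = 0.5200
A = pi*(r_max^2 - r_min^2) = pi*(2.7556 - 0.2704) = 7.8075

7.8075 m^2


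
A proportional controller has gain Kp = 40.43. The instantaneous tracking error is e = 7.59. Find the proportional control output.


u_P = Kp * e = 40.43 * 7.59 = 306.8637

306.8637


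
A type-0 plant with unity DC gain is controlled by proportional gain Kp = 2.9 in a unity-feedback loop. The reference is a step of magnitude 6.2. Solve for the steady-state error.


e_ss = R/(1 + Kp) = 6.2/(1 + 2.9) = 6.2/3.9000 = 1.5897

1.5897


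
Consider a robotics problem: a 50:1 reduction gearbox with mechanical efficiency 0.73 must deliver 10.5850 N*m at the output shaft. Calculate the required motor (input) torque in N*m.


tau_in = tau_out / (N * eta) = 10.5850 / (50 * 0.73) = 0.2900

0.2900 N*m


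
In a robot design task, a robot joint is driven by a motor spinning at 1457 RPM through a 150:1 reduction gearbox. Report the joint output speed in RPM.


omega_joint = omega_motor / N = 1457 / 150 = 9.7133

9.7133 RPM


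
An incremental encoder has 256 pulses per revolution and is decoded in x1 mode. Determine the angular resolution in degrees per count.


resolution = 360 / (PPR * 1) = 360 / 256 = 1.4062

1.4062 degrees


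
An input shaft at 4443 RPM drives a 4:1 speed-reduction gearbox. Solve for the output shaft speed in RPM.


omega_out = omega_in / N = 4443 / 4 = 1110.7500

1110.7500 RPM


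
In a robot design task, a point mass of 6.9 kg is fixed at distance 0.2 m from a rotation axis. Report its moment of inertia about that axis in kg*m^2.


I = m*r^2 = 6.9*0.2^2 = 0.2760

0.2760 kg*m^2


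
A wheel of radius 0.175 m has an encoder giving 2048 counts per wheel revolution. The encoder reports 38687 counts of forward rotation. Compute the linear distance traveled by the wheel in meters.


revs = 38687/2048 = 18.890137
d = revs * 2*pi*r = 18.890137 * 2*pi*0.175 = 20.7708

20.7708 m


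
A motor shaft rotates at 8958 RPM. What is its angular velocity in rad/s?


omega = 8958 * 2*pi/60 = 938.0796

938.0796 rad/s


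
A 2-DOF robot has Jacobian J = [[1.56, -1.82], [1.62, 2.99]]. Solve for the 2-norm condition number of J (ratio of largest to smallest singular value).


JJ^T eigenvalues: trace(JJ^T) = 17.3105, det(JJ^T) = det(J)^2 = 57.95472384
s_max^2 = (17.3105 + sqrt(67.83451489))/2 = 12.77333557
s_min^2 = (17.3105 - sqrt(67.83451489))/2 = 4.53716443
kappa = s_max/s_min = sqrt(12.77333557/4.53716443) = 1.6779

1.6779


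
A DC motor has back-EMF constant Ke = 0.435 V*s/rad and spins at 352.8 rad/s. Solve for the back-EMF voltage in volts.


V_emf = Ke * omega = 0.435*352.8 = 153.4680

153.4680 V


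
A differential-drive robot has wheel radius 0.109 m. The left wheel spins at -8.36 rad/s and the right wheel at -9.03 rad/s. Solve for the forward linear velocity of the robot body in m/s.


v = r*(wR + wL)/2 = 0.109*(-9.03 + -8.36)/2 = -0.9478

-0.9478 m/s


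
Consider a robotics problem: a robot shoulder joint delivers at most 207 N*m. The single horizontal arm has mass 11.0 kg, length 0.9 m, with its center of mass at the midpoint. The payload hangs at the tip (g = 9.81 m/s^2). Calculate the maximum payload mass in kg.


tau_arm = m_arm*g*(L/2) = 11.0*9.81*0.9/2 = 48.5595 N*m
tau_payload = tau_max - tau_arm = 207 - 48.5595 = 158.4405
m_payload = tau_payload / (g*L) = 158.4405 / (9.81*0.9) = 17.9455

17.9455 kg


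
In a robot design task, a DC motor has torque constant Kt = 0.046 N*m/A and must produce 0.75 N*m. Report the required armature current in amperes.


I = tau / Kt = 0.75/0.046 = 16.3043

16.3043 A


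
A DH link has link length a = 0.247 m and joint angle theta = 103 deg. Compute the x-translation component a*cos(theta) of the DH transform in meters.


a*cos(theta) = 0.247*cos(103 deg) = -0.0556

-0.0556 m


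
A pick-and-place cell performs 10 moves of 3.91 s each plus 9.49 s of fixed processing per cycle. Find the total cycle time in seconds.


T = 10*3.91 + 9.49 = 48.5900

48.5900 s


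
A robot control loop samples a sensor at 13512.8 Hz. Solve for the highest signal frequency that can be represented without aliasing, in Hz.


f_max = f_s/2 = 13512.8/2 = 6756.4000

6756.4000 Hz


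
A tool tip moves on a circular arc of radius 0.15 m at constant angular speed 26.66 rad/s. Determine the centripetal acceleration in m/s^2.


a_c = omega^2 * r = 26.66^2 * 0.15 = 106.6133

106.6133 m/s^2


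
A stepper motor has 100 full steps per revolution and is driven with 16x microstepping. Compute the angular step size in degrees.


step = 360/(100*16) = 360/1600 = 0.2250

0.2250 degrees


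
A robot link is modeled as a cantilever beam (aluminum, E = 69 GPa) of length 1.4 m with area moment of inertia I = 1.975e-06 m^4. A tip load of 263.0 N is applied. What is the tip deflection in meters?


delta = F*L^3/(3*E*I) = 263.0*1.4^3/(3*6.900e+10*1.975e-06)
      = 721.672/408825 = 0.0018

0.0018 m


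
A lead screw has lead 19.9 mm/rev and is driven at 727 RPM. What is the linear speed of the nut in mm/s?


v = lead * (RPM/60) = 19.9*727/60 = 241.1217

241.1217 mm/s


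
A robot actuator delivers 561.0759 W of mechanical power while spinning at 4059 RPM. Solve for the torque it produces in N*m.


omega = 4059 * 2*pi/60 = 425.057486 rad/s
tau = P / omega = 561.0759 / 425.057486 = 1.3200

1.3200 N*m


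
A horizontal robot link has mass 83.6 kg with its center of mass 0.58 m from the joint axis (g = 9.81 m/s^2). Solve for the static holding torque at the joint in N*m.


tau = m*g*L = 83.6 * 9.81 * 0.58 = 475.6673

475.6673 N*m


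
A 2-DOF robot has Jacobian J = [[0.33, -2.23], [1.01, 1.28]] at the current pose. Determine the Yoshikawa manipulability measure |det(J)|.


det(J) = 0.33*1.28 - (-2.23)*(1.01) = 2.6747
|det(J)| = 2.6747

2.6747


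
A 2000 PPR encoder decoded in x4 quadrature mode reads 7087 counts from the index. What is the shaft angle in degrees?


angle = counts * 360 / (PPR*4) = 7087 * 360 / 8000 = 318.9150

318.9150 degrees


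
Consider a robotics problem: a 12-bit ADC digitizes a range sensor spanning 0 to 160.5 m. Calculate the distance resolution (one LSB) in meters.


res = range / 2^n = 160.5/2^12 = 160.5/4096 = 0.0392

0.0392 m


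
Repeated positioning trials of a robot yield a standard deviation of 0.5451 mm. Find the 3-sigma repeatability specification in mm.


repeatability = 3*sigma = 3*0.5451 = 1.6353

1.6353 mm


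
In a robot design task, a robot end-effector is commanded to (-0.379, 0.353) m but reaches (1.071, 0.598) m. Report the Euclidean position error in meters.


dx = 1.071 - (-0.379) = 1.4500, dy = 0.598 - (0.353) = 0.2450
err = sqrt(2.102500 + 0.060025) = 1.4706

1.4706 m


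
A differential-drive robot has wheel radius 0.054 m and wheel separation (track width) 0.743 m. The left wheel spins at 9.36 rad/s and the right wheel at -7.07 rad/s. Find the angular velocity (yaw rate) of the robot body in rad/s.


omega = r*(wR - wL)/L = 0.054*(-7.07 - (9.36))/0.743 = -1.1941

-1.1941 rad/s


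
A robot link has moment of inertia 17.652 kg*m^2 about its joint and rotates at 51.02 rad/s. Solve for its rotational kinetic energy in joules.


KE = (1/2)*I*omega^2 = 0.5*17.652*51.02^2 = 22974.4346

22974.4346 J


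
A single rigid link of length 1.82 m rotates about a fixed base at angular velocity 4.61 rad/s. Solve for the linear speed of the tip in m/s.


v = L*omega = 1.82 * 4.61 = 8.3902

8.3902 m/s


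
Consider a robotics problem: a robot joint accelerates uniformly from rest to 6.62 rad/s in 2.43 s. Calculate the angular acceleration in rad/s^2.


alpha = delta_omega / t = 6.62 / 2.43 = 2.7243

2.7243 rad/s^2


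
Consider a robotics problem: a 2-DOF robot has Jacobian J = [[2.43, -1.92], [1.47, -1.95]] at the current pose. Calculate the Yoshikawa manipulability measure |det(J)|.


det(J) = 2.43*-1.95 - (-1.92)*(1.47) = -1.9161
|det(J)| = 1.9161

1.9161


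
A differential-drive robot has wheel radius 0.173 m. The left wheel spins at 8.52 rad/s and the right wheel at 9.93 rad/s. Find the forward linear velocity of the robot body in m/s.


v = r*(wR + wL)/2 = 0.173*(9.93 + 8.52)/2 = 1.5959

1.5959 m/s


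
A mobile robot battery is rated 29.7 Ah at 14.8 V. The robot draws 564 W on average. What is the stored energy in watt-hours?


E = capacity * V = 29.7*14.8 = 439.5600

439.5600 Wh


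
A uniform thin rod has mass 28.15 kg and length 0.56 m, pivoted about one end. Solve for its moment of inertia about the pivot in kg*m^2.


I = (1/3)*m*L^2 = (1/3)*28.15*0.56^2 = 2.9426

2.9426 kg*m^2


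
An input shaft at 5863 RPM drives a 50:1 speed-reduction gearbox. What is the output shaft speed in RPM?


omega_out = omega_in / N = 5863 / 50 = 117.2600

117.2600 RPM


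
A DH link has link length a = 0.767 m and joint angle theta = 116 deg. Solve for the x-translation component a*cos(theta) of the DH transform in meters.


a*cos(theta) = 0.767*cos(116 deg) = -0.3362

-0.3362 m


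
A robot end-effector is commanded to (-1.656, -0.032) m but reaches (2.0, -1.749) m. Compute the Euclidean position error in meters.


dx = 2.0 - (-1.656) = 3.6560, dy = -1.749 - (-0.032) = -1.7170
err = sqrt(13.366336 + 2.948089) = 4.0391

4.0391 m


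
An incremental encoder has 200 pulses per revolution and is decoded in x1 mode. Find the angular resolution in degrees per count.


resolution = 360 / (PPR * 1) = 360 / 200 = 1.8000

1.8000 degrees


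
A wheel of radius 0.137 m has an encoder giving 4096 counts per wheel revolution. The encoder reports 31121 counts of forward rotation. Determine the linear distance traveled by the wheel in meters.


revs = 31121/4096 = 7.597900
d = revs * 2*pi*r = 7.597900 * 2*pi*0.137 = 6.5402

6.5402 m


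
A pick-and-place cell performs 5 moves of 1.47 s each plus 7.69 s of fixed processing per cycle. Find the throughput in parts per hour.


T_cycle = 5*1.47 + 7.69 = 15.0400 s
rate = 3600/T = 239.3617

239.3617 parts/hour


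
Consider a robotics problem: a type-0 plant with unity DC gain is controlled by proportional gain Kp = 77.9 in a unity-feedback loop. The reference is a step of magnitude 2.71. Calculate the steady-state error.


e_ss = R/(1 + Kp) = 2.71/(1 + 77.9) = 2.71/78.9000 = 0.0343

0.0343


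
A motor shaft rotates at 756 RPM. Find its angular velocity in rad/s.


omega = 756 * 2*pi/60 = 79.1681

79.1681 rad/s


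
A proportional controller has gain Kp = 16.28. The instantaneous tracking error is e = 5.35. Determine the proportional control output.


u_P = Kp * e = 16.28 * 5.35 = 87.0980

87.0980


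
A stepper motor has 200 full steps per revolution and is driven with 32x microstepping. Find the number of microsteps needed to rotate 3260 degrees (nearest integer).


step_size = 360/(200*32) = 360/6400 = 0.056250 deg
n = 3260/(360/6400) = 3260*6400/360 = 57955.5556 -> 57956

57956 steps


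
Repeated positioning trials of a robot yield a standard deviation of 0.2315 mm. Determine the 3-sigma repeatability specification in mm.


repeatability = 3*sigma = 3*0.2315 = 0.6945

0.6945 mm


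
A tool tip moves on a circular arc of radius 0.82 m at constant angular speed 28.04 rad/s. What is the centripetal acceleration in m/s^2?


a_c = omega^2 * r = 28.04^2 * 0.82 = 644.7181

644.7181 m/s^2


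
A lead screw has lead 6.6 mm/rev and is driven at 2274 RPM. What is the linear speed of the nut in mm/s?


v = lead * (RPM/60) = 6.6*2274/60 = 250.1400

250.1400 mm/s


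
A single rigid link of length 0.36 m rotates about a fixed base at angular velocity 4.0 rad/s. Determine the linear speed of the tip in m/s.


v = L*omega = 0.36 * 4.0 = 1.4400

1.4400 m/s


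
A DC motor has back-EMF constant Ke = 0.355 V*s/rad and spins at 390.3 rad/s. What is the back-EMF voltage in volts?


V_emf = Ke * omega = 0.355*390.3 = 138.5565

138.5565 V


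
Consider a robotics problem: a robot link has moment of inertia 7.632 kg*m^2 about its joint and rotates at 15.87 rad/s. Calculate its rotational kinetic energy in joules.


KE = (1/2)*I*omega^2 = 0.5*7.632*15.87^2 = 961.0859

961.0859 J


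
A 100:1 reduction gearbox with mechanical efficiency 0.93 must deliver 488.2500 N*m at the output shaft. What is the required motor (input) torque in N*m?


tau_in = tau_out / (N * eta) = 488.2500 / (100 * 0.93) = 5.2500

5.2500 N*m


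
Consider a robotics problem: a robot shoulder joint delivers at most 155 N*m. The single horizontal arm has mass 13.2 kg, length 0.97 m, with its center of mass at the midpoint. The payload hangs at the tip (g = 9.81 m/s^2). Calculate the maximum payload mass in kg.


tau_arm = m_arm*g*(L/2) = 13.2*9.81*0.97/2 = 62.8036 N*m
tau_payload = tau_max - tau_arm = 155 - 62.8036 = 92.1964
m_payload = tau_payload / (g*L) = 92.1964 / (9.81*0.97) = 9.6889

9.6889 kg


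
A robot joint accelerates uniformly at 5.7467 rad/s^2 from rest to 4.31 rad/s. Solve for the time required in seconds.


t = delta_omega / alpha = 4.31 / 5.7467 = 0.7500

0.7500 s


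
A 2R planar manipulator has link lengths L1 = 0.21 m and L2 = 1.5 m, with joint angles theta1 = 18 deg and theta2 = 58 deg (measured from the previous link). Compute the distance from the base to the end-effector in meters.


x = L1*cos(th1) + L2*cos(th1+th2) = 0.562605
y = L1*sin(th1) + L2*sin(th1+th2) = 1.520337
d = sqrt(x^2 + y^2) = sqrt(0.316524 + 2.311425) = 1.6211

1.6211 m


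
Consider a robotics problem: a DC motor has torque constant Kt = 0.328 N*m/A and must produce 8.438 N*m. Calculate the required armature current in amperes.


I = tau / Kt = 8.438/0.328 = 25.7256

25.7256 A


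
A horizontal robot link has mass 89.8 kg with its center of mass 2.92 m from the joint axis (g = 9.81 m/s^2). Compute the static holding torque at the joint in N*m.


tau = m*g*L = 89.8 * 9.81 * 2.92 = 2572.3390

2572.3390 N*m


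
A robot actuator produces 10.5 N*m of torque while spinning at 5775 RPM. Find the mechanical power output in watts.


omega = 5775 * 2*pi/60 = 604.756586 rad/s
P = tau * omega = 10.5 * 604.756586 = 6349.9442

6349.9442 W


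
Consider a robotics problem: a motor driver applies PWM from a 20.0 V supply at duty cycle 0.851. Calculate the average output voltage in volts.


V_avg = V_supply * D = 20.0*0.851 = 17.0200

17.0200 V


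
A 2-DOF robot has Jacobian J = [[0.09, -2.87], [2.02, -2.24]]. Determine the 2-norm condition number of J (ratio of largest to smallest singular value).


JJ^T eigenvalues: trace(JJ^T) = 17.3430, det(JJ^T) = det(J)^2 = 31.31297764
s_max^2 = (17.3430 + sqrt(175.52773844))/2 = 15.29584409
s_min^2 = (17.3430 - sqrt(175.52773844))/2 = 2.04715591
kappa = s_max/s_min = sqrt(15.29584409/2.04715591) = 2.7335

2.7335


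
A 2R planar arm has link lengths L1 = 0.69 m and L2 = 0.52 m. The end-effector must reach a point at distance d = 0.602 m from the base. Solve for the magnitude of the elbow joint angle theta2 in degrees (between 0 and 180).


cos(th2) = (d^2 - L1^2 - L2^2)/(2*L1*L2) = (0.602^2 - 0.69^2 - 0.52^2)/(2*0.69*0.52) = -0.53525084
th2 = acos(-0.53525084) = 122.3609 deg

122.3609 degrees


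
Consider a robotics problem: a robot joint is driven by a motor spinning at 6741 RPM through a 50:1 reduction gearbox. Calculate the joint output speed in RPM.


omega_joint = omega_motor / N = 6741 / 50 = 134.8200

134.8200 RPM


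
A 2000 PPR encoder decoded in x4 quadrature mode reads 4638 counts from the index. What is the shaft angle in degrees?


angle = counts * 360 / (PPR*4) = 4638 * 360 / 8000 = 208.7100

208.7100 degrees


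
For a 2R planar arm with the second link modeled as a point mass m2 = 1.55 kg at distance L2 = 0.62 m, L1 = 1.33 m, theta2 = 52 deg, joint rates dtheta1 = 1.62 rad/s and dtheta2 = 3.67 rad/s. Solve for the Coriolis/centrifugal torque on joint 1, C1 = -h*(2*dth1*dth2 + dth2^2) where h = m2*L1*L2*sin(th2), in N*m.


h = m2*L1*L2*sin(th2) = 1.55*1.33*0.62*sin(52 deg) = 1.007180
C1 = -h*(2*1.62*3.67 + 3.67^2) = -1.007180*25.3597 = -25.5418

-25.5418 N*m


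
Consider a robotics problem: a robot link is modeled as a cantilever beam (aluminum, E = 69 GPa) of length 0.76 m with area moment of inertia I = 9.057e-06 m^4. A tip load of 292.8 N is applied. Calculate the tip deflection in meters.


delta = F*L^3/(3*E*I) = 292.8*0.76^3/(3*6.900e+10*9.057e-06)
      = 128.5321728/1874799 = 6.8558e-05

6.8558e-05 m


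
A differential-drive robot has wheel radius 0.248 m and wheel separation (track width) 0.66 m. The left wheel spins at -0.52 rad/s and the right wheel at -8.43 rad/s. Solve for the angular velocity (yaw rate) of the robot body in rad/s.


omega = r*(wR - wL)/L = 0.248*(-8.43 - (-0.52))/0.66 = -2.9722

-2.9722 rad/s


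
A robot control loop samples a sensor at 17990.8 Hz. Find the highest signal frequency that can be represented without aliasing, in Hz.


f_max = f_s/2 = 17990.8/2 = 8995.4000

8995.4000 Hz


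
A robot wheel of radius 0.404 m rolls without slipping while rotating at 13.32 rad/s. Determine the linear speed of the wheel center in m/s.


v = omega * r = 13.32 * 0.404 = 5.3813

5.3813 m/s


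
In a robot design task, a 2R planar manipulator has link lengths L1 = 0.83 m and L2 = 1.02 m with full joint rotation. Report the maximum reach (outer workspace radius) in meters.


r_max = L1 + L2 = 0.83 + 1.02 = 1.8500

1.8500 m


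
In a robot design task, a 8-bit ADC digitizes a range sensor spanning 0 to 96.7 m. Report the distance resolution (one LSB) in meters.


res = range / 2^n = 96.7/2^8 = 96.7/256 = 0.3777

0.3777 m


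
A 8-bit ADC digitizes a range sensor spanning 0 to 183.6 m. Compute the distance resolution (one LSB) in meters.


res = range / 2^n = 183.6/2^8 = 183.6/256 = 0.7172

0.7172 m


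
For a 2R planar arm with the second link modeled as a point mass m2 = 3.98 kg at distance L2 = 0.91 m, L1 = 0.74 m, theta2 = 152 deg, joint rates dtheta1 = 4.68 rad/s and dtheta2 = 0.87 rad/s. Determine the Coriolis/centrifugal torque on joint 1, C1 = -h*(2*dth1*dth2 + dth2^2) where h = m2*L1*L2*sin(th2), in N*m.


h = m2*L1*L2*sin(th2) = 3.98*0.74*0.91*sin(152 deg) = 1.258246
C1 = -h*(2*4.68*0.87 + 0.87^2) = -1.258246*8.9001 = -11.1985

-11.1985 N*m


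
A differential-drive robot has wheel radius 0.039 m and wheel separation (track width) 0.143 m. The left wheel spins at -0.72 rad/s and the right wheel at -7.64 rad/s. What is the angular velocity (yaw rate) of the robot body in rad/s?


omega = r*(wR - wL)/L = 0.039*(-7.64 - (-0.72))/0.143 = -1.8873

-1.8873 rad/s


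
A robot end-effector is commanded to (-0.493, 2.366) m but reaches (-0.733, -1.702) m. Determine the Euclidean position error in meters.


dx = -0.733 - (-0.493) = -0.2400, dy = -1.702 - (2.366) = -4.0680
err = sqrt(0.057600 + 16.548624) = 4.0751

4.0751 m


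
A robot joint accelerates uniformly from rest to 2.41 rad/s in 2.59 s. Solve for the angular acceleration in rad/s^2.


alpha = delta_omega / t = 2.41 / 2.59 = 0.9305

0.9305 rad/s^2


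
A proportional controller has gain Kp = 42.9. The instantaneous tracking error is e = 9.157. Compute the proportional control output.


u_P = Kp * e = 42.9 * 9.157 = 392.8353

392.8353


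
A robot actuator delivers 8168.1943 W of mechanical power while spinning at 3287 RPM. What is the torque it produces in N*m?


omega = 3287 * 2*pi/60 = 344.213835 rad/s
tau = P / omega = 8168.1943 / 344.213835 = 23.7300

23.7300 N*m


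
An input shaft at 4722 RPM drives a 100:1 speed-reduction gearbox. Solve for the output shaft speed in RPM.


omega_out = omega_in / N = 4722 / 100 = 47.2200

47.2200 RPM


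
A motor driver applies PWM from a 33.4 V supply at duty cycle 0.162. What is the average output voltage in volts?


V_avg = V_supply * D = 33.4*0.162 = 5.4108

5.4108 V


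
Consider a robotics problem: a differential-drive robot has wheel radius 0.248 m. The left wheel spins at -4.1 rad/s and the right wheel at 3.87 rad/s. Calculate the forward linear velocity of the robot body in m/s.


v = r*(wR + wL)/2 = 0.248*(3.87 + -4.1)/2 = -0.0285

-0.0285 m/s


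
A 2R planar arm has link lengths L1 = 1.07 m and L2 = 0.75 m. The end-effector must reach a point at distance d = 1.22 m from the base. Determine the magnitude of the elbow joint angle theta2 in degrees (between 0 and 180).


cos(th2) = (d^2 - L1^2 - L2^2)/(2*L1*L2) = (1.22^2 - 1.07^2 - 0.75^2)/(2*1.07*0.75) = -0.13644860
th2 = acos(-0.13644860) = 97.8424 deg

97.8424 degrees


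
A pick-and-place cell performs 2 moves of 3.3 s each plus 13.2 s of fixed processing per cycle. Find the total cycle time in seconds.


T = 2*3.3 + 13.2 = 19.8000

19.8000 s


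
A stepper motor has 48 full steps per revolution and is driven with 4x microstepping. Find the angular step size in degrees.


step = 360/(48*4) = 360/192 = 1.8750

1.8750 degrees


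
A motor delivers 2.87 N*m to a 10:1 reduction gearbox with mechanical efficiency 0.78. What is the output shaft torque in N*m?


tau_out = tau_in * N * eta = 2.87 * 10 * 0.78 = 22.3860

22.3860 N*m


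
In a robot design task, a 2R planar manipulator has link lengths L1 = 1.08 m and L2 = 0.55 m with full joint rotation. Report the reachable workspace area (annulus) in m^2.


r_max = L1 + L2 = 1.6300, r_min = |L1 - L2| = 0.5300
A = pi*(r_max^2 - r_min^2) = pi*(2.6569 - 0.2809) = 7.4644

7.4644 m^2


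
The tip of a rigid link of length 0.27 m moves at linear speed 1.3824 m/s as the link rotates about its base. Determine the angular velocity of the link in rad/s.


omega = v / L = 1.3824 / 0.27 = 5.1200

5.1200 rad/s


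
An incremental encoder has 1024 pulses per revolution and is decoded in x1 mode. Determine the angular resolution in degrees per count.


resolution = 360 / (PPR * 1) = 360 / 1024 = 0.3516

0.3516 degrees


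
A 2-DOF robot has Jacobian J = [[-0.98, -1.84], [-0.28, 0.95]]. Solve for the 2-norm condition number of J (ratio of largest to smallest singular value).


JJ^T eigenvalues: trace(JJ^T) = 5.3269, det(JJ^T) = det(J)^2 = 2.09149444
s_max^2 = (5.3269 + sqrt(20.00988585))/2 = 4.90007055
s_min^2 = (5.3269 - sqrt(20.00988585))/2 = 0.42682945
kappa = s_max/s_min = sqrt(4.90007055/0.42682945) = 3.3882

3.3882


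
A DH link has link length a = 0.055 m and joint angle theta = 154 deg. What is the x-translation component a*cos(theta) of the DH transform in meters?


a*cos(theta) = 0.055*cos(154 deg) = -0.0494

-0.0494 m


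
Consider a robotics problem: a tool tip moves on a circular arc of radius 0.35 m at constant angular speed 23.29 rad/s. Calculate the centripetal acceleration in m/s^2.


a_c = omega^2 * r = 23.29^2 * 0.35 = 189.8484

189.8484 m/s^2


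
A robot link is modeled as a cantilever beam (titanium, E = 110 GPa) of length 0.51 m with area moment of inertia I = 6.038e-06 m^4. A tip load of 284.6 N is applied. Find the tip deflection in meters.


delta = F*L^3/(3*E*I) = 284.6*0.51^3/(3*1.100e+11*6.038e-06)
      = 37.7524746/1992540 = 1.8947e-05

1.8947e-05 m


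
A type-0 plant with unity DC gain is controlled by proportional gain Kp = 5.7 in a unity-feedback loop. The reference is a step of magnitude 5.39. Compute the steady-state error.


e_ss = R/(1 + Kp) = 5.39/(1 + 5.7) = 5.39/6.7000 = 0.8045

0.8045


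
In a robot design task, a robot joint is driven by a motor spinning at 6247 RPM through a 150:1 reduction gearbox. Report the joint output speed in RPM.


omega_joint = omega_motor / N = 6247 / 150 = 41.6467

41.6467 RPM


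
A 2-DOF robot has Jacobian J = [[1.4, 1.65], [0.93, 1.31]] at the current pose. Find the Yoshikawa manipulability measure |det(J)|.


det(J) = 1.4*1.31 - (1.65)*(0.93) = 0.2995
|det(J)| = 0.2995

0.2995


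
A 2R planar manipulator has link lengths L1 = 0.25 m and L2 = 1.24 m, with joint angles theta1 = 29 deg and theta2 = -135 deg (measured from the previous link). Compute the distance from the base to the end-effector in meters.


x = L1*cos(th1) + L2*cos(th1+th2) = -0.123135
y = L1*sin(th1) + L2*sin(th1+th2) = -1.070762
d = sqrt(x^2 + y^2) = sqrt(0.015162 + 1.146531) = 1.0778

1.0778 m


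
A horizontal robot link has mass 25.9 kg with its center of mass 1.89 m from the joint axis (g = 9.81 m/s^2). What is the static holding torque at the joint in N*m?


tau = m*g*L = 25.9 * 9.81 * 1.89 = 480.2093

480.2093 N*m


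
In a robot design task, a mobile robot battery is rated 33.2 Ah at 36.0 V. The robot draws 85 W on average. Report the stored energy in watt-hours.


E = capacity * V = 33.2*36.0 = 1195.2000

1195.2000 Wh


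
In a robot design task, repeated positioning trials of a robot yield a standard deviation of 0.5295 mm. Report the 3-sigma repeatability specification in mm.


repeatability = 3*sigma = 3*0.5295 = 1.5885

1.5885 mm


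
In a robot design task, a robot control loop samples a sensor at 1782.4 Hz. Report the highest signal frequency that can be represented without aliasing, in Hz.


f_max = f_s/2 = 1782.4/2 = 891.2000

891.2000 Hz


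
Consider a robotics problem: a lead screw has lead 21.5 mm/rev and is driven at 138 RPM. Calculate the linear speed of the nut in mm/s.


v = lead * (RPM/60) = 21.5*138/60 = 49.4500

49.4500 mm/s


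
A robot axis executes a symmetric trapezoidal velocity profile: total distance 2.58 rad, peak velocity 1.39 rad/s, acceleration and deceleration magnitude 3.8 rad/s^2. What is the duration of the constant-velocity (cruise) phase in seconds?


t_acc = v/a = 0.365789 s, d_acc = v^2/(2a) = 0.254224 rad each
d_cruise = 2.58 - 2*0.254224 = 2.071552 rad
t_cruise = d_cruise/v = 2.071552/1.39 = 1.4903

1.4903 s


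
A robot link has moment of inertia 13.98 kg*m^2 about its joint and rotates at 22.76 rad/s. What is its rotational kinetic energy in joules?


KE = (1/2)*I*omega^2 = 0.5*13.98*22.76^2 = 3620.9430

3620.9430 J


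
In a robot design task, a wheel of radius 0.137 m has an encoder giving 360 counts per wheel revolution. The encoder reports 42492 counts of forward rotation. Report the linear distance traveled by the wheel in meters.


revs = 42492/360 = 118.033333
d = revs * 2*pi*r = 118.033333 * 2*pi*0.137 = 101.6027

101.6027 m


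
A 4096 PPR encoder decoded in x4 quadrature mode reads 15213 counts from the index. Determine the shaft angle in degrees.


angle = counts * 360 / (PPR*4) = 15213 * 360 / 16384 = 334.2700

334.2700 degrees


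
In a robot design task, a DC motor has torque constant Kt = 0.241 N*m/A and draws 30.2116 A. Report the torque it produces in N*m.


tau = Kt * I = 0.241*30.2116 = 7.2810

7.2810 N*m


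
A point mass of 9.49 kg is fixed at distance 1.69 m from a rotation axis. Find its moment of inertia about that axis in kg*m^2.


I = m*r^2 = 9.49*1.69^2 = 27.1044

27.1044 kg*m^2


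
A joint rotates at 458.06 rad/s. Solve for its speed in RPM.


RPM = 458.06 * 60/(2*pi) = 4374.1508

4374.1508 RPM


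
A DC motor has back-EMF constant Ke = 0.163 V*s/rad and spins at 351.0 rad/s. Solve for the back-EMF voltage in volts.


V_emf = Ke * omega = 0.163*351.0 = 57.2130

57.2130 V


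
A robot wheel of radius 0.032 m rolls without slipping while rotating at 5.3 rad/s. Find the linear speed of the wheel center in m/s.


v = omega * r = 5.3 * 0.032 = 0.1696

0.1696 m/s


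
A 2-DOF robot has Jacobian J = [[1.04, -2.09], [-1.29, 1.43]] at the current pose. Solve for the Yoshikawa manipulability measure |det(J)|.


det(J) = 1.04*1.43 - (-2.09)*(-1.29) = -1.2089
|det(J)| = 1.2089

1.2089


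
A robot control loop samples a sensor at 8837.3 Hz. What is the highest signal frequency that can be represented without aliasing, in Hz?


f_max = f_s/2 = 8837.3/2 = 4418.6500

4418.6500 Hz


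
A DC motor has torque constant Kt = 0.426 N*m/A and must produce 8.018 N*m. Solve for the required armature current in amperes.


I = tau / Kt = 8.018/0.426 = 18.8216

18.8216 A


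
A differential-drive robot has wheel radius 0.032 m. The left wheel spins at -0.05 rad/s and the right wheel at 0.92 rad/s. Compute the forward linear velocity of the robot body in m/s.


v = r*(wR + wL)/2 = 0.032*(0.92 + -0.05)/2 = 0.0139

0.0139 m/s


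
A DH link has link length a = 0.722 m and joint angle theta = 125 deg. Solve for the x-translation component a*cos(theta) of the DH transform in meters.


a*cos(theta) = 0.722*cos(125 deg) = -0.4141

-0.4141 m


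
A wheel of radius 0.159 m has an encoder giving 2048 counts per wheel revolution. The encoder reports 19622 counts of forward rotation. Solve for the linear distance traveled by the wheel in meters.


revs = 19622/2048 = 9.581055
d = revs * 2*pi*r = 9.581055 * 2*pi*0.159 = 9.5717

9.5717 m


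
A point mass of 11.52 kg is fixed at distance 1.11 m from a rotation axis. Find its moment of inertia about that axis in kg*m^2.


I = m*r^2 = 11.52*1.11^2 = 14.1938

14.1938 kg*m^2


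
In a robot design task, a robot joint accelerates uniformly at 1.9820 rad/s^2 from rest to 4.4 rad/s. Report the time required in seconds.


t = delta_omega / alpha = 4.4 / 1.9820 = 2.2200

2.2200 s


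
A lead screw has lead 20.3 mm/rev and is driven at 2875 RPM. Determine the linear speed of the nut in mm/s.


v = lead * (RPM/60) = 20.3*2875/60 = 972.7083

972.7083 mm/s


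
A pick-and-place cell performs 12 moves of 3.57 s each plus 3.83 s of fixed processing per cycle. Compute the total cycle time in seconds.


T = 12*3.57 + 3.83 = 46.6700

46.6700 s


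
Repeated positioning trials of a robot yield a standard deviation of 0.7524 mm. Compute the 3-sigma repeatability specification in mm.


repeatability = 3*sigma = 3*0.7524 = 2.2572

2.2572 mm


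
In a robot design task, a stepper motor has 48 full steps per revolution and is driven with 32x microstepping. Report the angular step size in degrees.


step = 360/(48*32) = 360/1536 = 0.2344

0.2344 degrees


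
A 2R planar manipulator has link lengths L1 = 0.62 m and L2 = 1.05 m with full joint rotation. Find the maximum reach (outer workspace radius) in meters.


r_max = L1 + L2 = 0.62 + 1.05 = 1.6700

1.6700 m


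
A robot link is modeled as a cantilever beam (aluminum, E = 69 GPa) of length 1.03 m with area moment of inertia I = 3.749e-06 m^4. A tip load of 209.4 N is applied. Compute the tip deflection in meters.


delta = F*L^3/(3*E*I) = 209.4*1.03^3/(3*6.900e+10*3.749e-06)
      = 228.8170338/776043 = 2.9485e-04

2.9485e-04 m


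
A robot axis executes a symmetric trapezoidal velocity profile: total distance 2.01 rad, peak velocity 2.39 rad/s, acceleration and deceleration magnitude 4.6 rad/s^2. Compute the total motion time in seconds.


t_acc = v/a = 2.39/4.6 = 0.519565 s
d_acc = v^2/(2a) = 0.620880 rad (each ramp)
d_cruise = 2.01 - 2*0.620880 = 0.768240 rad
t_cruise = 0.768240/2.39 = 0.321439 s
t_total = 2*0.519565 + 0.321439 = 1.3606

1.3606 s


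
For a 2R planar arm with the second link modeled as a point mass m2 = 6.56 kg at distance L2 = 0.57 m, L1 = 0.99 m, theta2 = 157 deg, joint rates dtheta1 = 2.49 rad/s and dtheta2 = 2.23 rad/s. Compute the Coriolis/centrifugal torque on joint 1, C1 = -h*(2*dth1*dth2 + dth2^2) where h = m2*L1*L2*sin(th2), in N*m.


h = m2*L1*L2*sin(th2) = 6.56*0.99*0.57*sin(157 deg) = 1.446412
C1 = -h*(2*2.49*2.23 + 2.23^2) = -1.446412*16.0783 = -23.2558

-23.2558 N*m


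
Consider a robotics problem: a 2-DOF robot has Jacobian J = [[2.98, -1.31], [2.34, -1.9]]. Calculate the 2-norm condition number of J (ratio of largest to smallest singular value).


JJ^T eigenvalues: trace(JJ^T) = 19.6821, det(JJ^T) = det(J)^2 = 6.74233156
s_max^2 = (19.6821 + sqrt(360.41573417))/2 = 19.33335918
s_min^2 = (19.6821 - sqrt(360.41573417))/2 = 0.34874082
kappa = s_max/s_min = sqrt(19.33335918/0.34874082) = 7.4456

7.4456


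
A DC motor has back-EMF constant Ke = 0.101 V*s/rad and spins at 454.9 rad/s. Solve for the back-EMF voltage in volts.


V_emf = Ke * omega = 0.101*454.9 = 45.9449

45.9449 V


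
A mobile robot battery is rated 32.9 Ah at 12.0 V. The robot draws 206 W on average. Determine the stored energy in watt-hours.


E = capacity * V = 32.9*12.0 = 394.8000

394.8000 Wh


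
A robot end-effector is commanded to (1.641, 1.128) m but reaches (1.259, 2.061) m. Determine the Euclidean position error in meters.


dx = 1.259 - (1.641) = -0.3820, dy = 2.061 - (1.128) = 0.9330
err = sqrt(0.145924 + 0.870489) = 1.0082

1.0082 m


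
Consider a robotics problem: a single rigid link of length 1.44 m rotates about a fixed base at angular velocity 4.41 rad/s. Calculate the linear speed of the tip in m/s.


v = L*omega = 1.44 * 4.41 = 6.3504

6.3504 m/s


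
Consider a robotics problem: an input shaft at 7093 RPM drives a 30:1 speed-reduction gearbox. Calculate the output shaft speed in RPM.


omega_out = omega_in / N = 7093 / 30 = 236.4333

236.4333 RPM


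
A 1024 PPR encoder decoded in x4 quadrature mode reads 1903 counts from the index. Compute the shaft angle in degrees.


angle = counts * 360 / (PPR*4) = 1903 * 360 / 4096 = 167.2559

167.2559 degrees


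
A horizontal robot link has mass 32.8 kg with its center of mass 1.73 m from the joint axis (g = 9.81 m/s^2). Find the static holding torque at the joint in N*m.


tau = m*g*L = 32.8 * 9.81 * 1.73 = 556.6586

556.6586 N*m


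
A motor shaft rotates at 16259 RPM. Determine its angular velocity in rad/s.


omega = 16259 * 2*pi/60 = 1702.6385

1702.6385 rad/s


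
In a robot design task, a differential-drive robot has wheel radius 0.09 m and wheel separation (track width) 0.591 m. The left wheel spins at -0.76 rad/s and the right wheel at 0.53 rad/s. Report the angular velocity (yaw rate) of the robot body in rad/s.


omega = r*(wR - wL)/L = 0.09*(0.53 - (-0.76))/0.591 = 0.1964

0.1964 rad/s


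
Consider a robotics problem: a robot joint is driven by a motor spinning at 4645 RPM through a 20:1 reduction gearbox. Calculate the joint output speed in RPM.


omega_joint = omega_motor / N = 4645 / 20 = 232.2500

232.2500 RPM


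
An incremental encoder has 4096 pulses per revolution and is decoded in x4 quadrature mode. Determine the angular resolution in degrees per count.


resolution = 360 / (PPR * 4) = 360 / 16384 = 0.0220

0.0220 degrees


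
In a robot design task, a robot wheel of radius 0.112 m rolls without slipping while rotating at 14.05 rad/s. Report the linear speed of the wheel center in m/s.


v = omega * r = 14.05 * 0.112 = 1.5736

1.5736 m/s


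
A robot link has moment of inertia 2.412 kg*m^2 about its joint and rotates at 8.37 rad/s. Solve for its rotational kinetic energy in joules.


KE = (1/2)*I*omega^2 = 0.5*2.412*8.37^2 = 84.4886

84.4886 J


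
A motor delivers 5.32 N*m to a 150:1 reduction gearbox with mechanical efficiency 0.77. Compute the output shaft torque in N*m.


tau_out = tau_in * N * eta = 5.32 * 150 * 0.77 = 614.4600

614.4600 N*m


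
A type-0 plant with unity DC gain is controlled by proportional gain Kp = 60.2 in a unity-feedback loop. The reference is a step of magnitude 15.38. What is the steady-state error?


e_ss = R/(1 + Kp) = 15.38/(1 + 60.2) = 15.38/61.2000 = 0.2513

0.2513


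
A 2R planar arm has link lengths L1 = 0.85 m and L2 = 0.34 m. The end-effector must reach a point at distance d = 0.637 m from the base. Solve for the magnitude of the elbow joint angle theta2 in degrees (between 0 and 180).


cos(th2) = (d^2 - L1^2 - L2^2)/(2*L1*L2) = (0.637^2 - 0.85^2 - 0.34^2)/(2*0.85*0.34) = -0.74797751
th2 = acos(-0.74797751) = 138.4155 deg

138.4155 degrees


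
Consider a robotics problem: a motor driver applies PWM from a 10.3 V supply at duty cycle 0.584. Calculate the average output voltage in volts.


V_avg = V_supply * D = 10.3*0.584 = 6.0152

6.0152 V


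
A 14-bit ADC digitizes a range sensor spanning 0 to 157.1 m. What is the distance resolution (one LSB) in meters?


res = range / 2^n = 157.1/2^14 = 157.1/16384 = 0.0096

0.0096 m


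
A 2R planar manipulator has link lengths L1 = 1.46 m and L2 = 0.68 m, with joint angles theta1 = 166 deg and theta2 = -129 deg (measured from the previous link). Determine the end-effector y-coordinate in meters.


y = L1*sin(th1) + L2*sin(th1+th2) = 1.46*sin(166 deg) + 0.68*sin(37 deg) = 0.7624

0.7624 m


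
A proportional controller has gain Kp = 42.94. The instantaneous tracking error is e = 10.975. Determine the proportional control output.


u_P = Kp * e = 42.94 * 10.975 = 471.2665

471.2665


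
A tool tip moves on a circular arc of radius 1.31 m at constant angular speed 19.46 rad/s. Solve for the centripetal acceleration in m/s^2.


a_c = omega^2 * r = 19.46^2 * 1.31 = 496.0860

496.0860 m/s^2


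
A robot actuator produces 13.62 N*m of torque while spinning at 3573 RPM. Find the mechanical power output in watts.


omega = 3573 * 2*pi/60 = 374.163685 rad/s
P = tau * omega = 13.62 * 374.163685 = 5096.1094

5096.1094 W


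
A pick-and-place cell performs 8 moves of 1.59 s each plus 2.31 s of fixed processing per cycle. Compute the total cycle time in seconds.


T = 8*1.59 + 2.31 = 15.0300

15.0300 s


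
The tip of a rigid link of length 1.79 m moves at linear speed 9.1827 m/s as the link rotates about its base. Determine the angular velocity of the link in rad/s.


omega = v / L = 9.1827 / 1.79 = 5.1300

5.1300 rad/s
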